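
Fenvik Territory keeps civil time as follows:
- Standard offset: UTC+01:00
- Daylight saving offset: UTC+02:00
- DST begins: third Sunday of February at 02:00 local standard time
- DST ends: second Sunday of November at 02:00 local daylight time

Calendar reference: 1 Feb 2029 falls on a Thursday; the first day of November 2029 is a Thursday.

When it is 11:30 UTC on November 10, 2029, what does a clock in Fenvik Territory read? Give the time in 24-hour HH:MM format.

1 February 2029 is a Thursday, so the first Sunday is February 4 and the third is February 18.
1 November 2029 is a Thursday, so the first Sunday is November 4 and the second is November 11.
At the standard offset (UTC+01:00), 11:30 UTC + 1h = 12:30 Fenvik Territory standard time.
Daylight saving runs 18 February – 11 November; the standard-time date in Fenvik Territory, November 10, 2029, is inside that window, so Fenvik Territory is at UTC+02:00.
11:30 UTC + 2h = 13:30 local.

13:30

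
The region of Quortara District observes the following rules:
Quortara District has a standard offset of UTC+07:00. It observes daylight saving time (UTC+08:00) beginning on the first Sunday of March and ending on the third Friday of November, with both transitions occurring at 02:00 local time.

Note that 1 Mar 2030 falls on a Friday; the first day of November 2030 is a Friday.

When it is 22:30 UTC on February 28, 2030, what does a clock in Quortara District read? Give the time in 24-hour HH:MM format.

1 March 2030 is a Friday, so the first Sunday is March 3.
1 November 2030 is a Friday, so the first Friday is November 1 and the third is November 15.
At the standard offset (UTC+07:00), 22:30 UTC + 7h = 05:30 Quortara District standard time (rolling into the next day, 1 March 2030).
The standard-time date in Quortara District, March 1, 2030, does not fall between 3 March and 15 November, so daylight saving is not in effect and Quortara District is at UTC+07:00.
22:30 UTC + 7h = 05:30 local (rolling into the next day, 1 March 2030).

05:30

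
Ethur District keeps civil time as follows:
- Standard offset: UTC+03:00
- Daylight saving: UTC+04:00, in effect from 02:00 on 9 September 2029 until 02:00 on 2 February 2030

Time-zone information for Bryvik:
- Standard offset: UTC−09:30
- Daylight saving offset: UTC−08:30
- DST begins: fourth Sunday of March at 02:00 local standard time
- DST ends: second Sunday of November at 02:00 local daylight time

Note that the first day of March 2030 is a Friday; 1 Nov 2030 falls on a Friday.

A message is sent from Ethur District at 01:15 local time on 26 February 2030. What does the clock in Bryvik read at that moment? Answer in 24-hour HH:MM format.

Daylight saving runs 9 September 2029 – 2 February 2030; 26 February 2030 is outside that window, so Ethur District is on standard time at UTC+03:00.
01:15 Ethur District − 3h = 22:15 UTC (rolling into the previous day, 25 February 2030).
1 March 2030 is a Friday, so the first Sunday is March 3 and the fourth is March 24.
1 November 2030 is a Friday, so the first Sunday is November 3 and the second is November 10.
At the standard offset (UTC−09:30), 22:15 UTC − 9h30m = 12:45 Bryvik standard time.
The standard-time date in Bryvik, 25 February 2030, is outside the daylight-saving period (24 March – 10 November), so Bryvik is on standard time, UTC−09:30.
22:15 UTC − 9h30m = 12:45 Bryvik.

12:45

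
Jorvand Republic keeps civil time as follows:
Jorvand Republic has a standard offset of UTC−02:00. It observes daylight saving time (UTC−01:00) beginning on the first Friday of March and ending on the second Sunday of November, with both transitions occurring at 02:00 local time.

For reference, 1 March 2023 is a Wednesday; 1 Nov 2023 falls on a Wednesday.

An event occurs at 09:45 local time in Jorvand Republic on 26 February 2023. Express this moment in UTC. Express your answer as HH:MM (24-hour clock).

11:45

1 March 2023 is a Wednesday, so the first Friday is March 3.
1 November 2023 is a Wednesday, so the first Sunday is November 5 and the second is November 12.
Daylight saving runs 3 March – 12 November; 26 February 2023 is outside that window, so Jorvand Republic is on standard time at UTC−02:00.
09:45 local + 2h = 11:45 UTC.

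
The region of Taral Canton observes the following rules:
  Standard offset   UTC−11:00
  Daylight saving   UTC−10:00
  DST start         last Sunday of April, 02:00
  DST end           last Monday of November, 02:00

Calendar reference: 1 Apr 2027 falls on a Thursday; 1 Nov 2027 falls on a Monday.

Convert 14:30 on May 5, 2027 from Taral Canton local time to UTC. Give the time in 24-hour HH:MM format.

00:30

1 April 2027 is a Thursday, so Sundays fall on 4, 11, 18, 25; the last is April 25.
1 November 2027 is a Monday, so Mondays fall on 1, 8, 15, 22, 29; the last is November 29.
May 5, 2027 falls between 25 April and 29 November, so daylight saving is in effect and Taral Canton is at UTC−10:00.
14:30 local + 10h = 00:30 UTC (rolling into the next day, 6 May 2027).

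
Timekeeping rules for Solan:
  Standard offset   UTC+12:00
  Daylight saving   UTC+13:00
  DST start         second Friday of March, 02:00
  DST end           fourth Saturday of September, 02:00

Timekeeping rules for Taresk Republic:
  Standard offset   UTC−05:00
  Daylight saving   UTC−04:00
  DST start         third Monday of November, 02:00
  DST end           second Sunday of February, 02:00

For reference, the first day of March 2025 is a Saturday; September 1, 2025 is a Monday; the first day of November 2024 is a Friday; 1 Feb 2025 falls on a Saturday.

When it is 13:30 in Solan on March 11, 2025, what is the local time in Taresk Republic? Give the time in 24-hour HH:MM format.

20:30

1 March 2025 is a Saturday, so the first Friday is March 7 and the second is March 14.
1 September 2025 is a Monday, so the first Saturday is September 6 and the fourth is September 27.
March 11, 2025 is outside the daylight-saving period (14 March – 27 September), so Solan is on standard time, UTC+12:00.
13:30 Solan − 12h = 01:30 UTC.
1 November 2024 is a Friday, so the first Monday is November 4 and the third is November 18.
1 February 2025 is a Saturday, so the first Sunday is February 2 and the second is February 9.
At the standard offset (UTC−05:00), 01:30 UTC − 5h = 20:30 Taresk Republic standard time (rolling into the previous day, 10 March 2025).
The standard-time date in Taresk Republic, March 10, 2025, is outside the daylight-saving period (18 November 2024 – 9 February 2025), so Taresk Republic is on standard time, UTC−05:00.
01:30 UTC − 5h = 20:30 Taresk Republic (rolling into the previous day, 10 March 2025).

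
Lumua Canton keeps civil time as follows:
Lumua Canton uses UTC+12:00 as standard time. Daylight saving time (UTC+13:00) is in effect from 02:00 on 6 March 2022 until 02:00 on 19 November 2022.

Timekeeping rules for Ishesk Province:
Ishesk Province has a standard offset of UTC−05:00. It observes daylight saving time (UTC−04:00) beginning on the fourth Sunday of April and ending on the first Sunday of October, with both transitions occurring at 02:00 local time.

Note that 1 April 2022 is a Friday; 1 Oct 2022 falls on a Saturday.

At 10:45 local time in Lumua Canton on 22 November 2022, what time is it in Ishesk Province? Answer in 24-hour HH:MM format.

17:45

22 November 2022 is outside the daylight-saving period (6 March – 19 November), so Lumua Canton is on standard time, UTC+12:00.
10:45 Lumua Canton − 12h = 22:45 UTC (rolling into the previous day, 21 November 2022).
1 April 2022 is a Friday, so the first Sunday is April 3 and the fourth is April 24.
1 October 2022 is a Saturday, so the first Sunday is October 2.
At the standard offset (UTC−05:00), 22:45 UTC − 5h = 17:45 Ishesk Province standard time.
Daylight saving runs 24 April – 2 October; the standard-time date in Ishesk Province, 21 November 2022, is outside that window, so Ishesk Province is on standard time at UTC−05:00.
22:45 UTC − 5h = 17:45 Ishesk Province.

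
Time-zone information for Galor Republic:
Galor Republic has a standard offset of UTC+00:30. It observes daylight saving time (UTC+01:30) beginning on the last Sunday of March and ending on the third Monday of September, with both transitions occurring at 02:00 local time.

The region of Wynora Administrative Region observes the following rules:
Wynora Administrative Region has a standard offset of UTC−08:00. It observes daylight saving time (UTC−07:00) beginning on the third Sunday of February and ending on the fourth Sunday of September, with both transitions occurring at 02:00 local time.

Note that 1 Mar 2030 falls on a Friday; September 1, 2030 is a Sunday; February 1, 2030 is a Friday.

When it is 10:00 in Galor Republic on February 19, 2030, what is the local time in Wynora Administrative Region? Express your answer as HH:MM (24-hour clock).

1 March 2030 is a Friday, so Sundays fall on 3, 10, 17, 24, 31; the last is March 31.
1 September 2030 is a Sunday, so the first Monday is September 2 and the third is September 16.
February 19, 2030 does not fall between 31 March and 16 September, so daylight saving is not in effect and Galor Republic is at UTC+00:30.
10:00 Galor Republic − 0h30m = 09:30 UTC.
1 February 2030 is a Friday, so the first Sunday is February 3 and the third is February 17.
1 September 2030 is a Sunday, so the first Sunday is September 1 and the fourth is September 22.
At the standard offset (UTC−08:00), 09:30 UTC − 8h = 01:30 Wynora Administrative Region standard time.
The standard-time date in Wynora Administrative Region, February 19, 2030, falls between 17 February and 22 September, so daylight saving is in effect and Wynora Administrative Region is at UTC−07:00.
09:30 UTC − 7h = 02:30 Wynora Administrative Region.

02:30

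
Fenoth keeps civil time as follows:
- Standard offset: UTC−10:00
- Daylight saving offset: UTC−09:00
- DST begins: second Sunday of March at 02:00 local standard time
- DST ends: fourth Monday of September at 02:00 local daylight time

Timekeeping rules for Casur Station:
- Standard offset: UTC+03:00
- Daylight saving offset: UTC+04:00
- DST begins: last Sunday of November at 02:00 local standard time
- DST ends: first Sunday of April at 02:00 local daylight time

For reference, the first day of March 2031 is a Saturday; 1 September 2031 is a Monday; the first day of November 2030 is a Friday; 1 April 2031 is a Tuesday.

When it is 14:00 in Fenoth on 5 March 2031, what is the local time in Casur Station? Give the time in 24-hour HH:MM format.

04:00

1 March 2031 is a Saturday, so the first Sunday is March 2 and the second is March 9.
1 September 2031 is a Monday, so the first Monday is September 1 and the fourth is September 22.
5 March 2031 does not fall between 9 March and 22 September, so daylight saving is not in effect and Fenoth is at UTC−10:00.
14:00 Fenoth + 10h = 00:00 UTC (rolling into the next day, 6 March 2031).
1 November 2030 is a Friday, so Sundays fall on 3, 10, 17, 24; the last is November 24.
1 April 2031 is a Tuesday, so the first Sunday is April 6.
At the standard offset (UTC+03:00), 00:00 UTC + 3h = 03:00 Casur Station standard time.
The standard-time date in Casur Station, 6 March 2031, falls between 24 November 2030 and 6 April 2031, so daylight saving is in effect and Casur Station is at UTC+04:00.
00:00 UTC + 4h = 04:00 Casur Station.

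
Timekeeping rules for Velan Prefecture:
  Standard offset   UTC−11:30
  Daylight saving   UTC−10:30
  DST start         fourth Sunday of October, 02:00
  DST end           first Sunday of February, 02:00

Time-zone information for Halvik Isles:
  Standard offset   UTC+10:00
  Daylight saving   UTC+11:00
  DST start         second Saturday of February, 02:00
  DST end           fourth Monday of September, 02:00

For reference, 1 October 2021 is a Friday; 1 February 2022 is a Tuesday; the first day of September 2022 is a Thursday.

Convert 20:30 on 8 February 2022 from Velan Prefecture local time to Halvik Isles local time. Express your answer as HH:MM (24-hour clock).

1 October 2021 is a Friday, so the first Sunday is October 3 and the fourth is October 24.
1 February 2022 is a Tuesday, so the first Sunday is February 6.
8 February 2022 is outside the daylight-saving period (24 October 2021 – 6 February 2022), so Velan Prefecture is on standard time, UTC−11:30.
20:30 Velan Prefecture + 11h30m = 08:00 UTC (rolling into the next day, 9 February 2022).
1 February 2022 is a Tuesday, so the first Saturday is February 5 and the second is February 12.
1 September 2022 is a Thursday, so the first Monday is September 5 and the fourth is September 26.
At the standard offset (UTC+10:00), 08:00 UTC + 10h = 18:00 Halvik Isles standard time.
The standard-time date in Halvik Isles, 9 February 2022, is outside the daylight-saving period (12 February – 26 September), so Halvik Isles is on standard time, UTC+10:00.
08:00 UTC + 10h = 18:00 Halvik Isles.

18:00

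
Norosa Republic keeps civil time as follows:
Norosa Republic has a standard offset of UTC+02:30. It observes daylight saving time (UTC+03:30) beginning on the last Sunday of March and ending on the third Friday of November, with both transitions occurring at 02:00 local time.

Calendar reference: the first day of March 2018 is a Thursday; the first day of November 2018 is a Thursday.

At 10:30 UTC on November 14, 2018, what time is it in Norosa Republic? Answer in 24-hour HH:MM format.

14:00

1 March 2018 is a Thursday, so Sundays fall on 4, 11, 18, 25; the last is March 25.
1 November 2018 is a Thursday, so the first Friday is November 2 and the third is November 16.
At the standard offset (UTC+02:30), 10:30 UTC + 2h30m = 13:00 Norosa Republic standard time.
The standard-time date in Norosa Republic, November 14, 2018, falls between 25 March and 16 November, so daylight saving is in effect and Norosa Republic is at UTC+03:30.
10:30 UTC + 3h30m = 14:00 local.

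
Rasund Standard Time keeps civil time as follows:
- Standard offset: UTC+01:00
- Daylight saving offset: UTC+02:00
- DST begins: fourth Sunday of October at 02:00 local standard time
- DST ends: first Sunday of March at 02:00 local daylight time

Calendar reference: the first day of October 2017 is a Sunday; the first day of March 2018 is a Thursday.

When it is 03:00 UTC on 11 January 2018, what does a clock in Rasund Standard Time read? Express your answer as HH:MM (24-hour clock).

05:00

1 October 2017 is a Sunday, so the first Sunday is October 1 and the fourth is October 22.
1 March 2018 is a Thursday, so the first Sunday is March 4.
At the standard offset (UTC+01:00), 03:00 UTC + 1h = 04:00 Rasund Standard Time standard time.
The standard-time date in Rasund Standard Time, 11 January 2018, lies within the daylight-saving period (22 October 2017 – 4 March 2018), so Rasund Standard Time is on daylight time, UTC+02:00.
03:00 UTC + 2h = 05:00 local.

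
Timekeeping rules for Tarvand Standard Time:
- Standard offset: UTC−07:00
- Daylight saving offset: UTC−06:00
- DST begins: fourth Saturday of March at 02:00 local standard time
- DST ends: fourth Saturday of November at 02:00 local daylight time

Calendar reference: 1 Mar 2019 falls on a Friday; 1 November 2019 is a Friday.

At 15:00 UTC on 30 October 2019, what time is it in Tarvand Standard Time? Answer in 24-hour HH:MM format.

1 March 2019 is a Friday, so the first Saturday is March 2 and the fourth is March 23.
1 November 2019 is a Friday, so the first Saturday is November 2 and the fourth is November 23.
At the standard offset (UTC−07:00), 15:00 UTC − 7h = 08:00 Tarvand Standard Time standard time.
The standard-time date in Tarvand Standard Time, 30 October 2019, lies within the daylight-saving period (23 March – 23 November), so Tarvand Standard Time is on daylight time, UTC−06:00.
15:00 UTC − 6h = 09:00 local.

09:00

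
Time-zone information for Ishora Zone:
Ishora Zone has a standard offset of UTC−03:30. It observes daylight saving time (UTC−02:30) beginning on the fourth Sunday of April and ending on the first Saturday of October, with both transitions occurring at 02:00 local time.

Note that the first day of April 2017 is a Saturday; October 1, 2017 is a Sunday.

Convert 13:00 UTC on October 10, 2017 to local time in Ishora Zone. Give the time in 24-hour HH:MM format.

1 April 2017 is a Saturday, so the first Sunday is April 2 and the fourth is April 23.
1 October 2017 is a Sunday, so the first Saturday is October 7.
At the standard offset (UTC−03:30), 13:00 UTC − 3h30m = 09:30 Ishora Zone standard time.
The standard-time date in Ishora Zone, October 10, 2017, does not fall between 23 April and 7 October, so daylight saving is not in effect and Ishora Zone is at UTC−03:30.
13:00 UTC − 3h30m = 09:30 local.

09:30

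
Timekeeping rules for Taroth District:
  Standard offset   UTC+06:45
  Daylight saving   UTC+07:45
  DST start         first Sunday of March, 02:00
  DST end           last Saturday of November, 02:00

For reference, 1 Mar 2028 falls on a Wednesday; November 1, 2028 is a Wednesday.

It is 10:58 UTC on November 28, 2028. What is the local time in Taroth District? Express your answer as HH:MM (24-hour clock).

1 March 2028 is a Wednesday, so the first Sunday is March 5.
1 November 2028 is a Wednesday, so Saturdays fall on 4, 11, 18, 25; the last is November 25.
At the standard offset (UTC+06:45), 10:58 UTC + 6h45m = 17:43 Taroth District standard time.
Daylight saving runs 5 March – 25 November; the standard-time date in Taroth District, November 28, 2028, is outside that window, so Taroth District is on standard time at UTC+06:45.
10:58 UTC + 6h45m = 17:43 local.

17:43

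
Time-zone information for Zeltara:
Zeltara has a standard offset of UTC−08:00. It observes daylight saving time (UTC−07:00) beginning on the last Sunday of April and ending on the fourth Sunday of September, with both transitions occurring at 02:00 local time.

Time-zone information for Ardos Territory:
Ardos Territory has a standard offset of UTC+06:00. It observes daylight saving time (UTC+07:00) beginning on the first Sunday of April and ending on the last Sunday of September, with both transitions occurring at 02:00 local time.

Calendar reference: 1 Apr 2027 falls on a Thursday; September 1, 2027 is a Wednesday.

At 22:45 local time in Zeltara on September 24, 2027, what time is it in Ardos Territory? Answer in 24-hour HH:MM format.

1 April 2027 is a Thursday, so Sundays fall on 4, 11, 18, 25; the last is April 25.
1 September 2027 is a Wednesday, so the first Sunday is September 5 and the fourth is September 26.
September 24, 2027 falls between 25 April and 26 September, so daylight saving is in effect and Zeltara is at UTC−07:00.
22:45 Zeltara + 7h = 05:45 UTC (rolling into the next day, 25 September 2027).
1 April 2027 is a Thursday, so the first Sunday is April 4.
1 September 2027 is a Wednesday, so Sundays fall on 5, 12, 19, 26; the last is September 26.
At the standard offset (UTC+06:00), 05:45 UTC + 6h = 11:45 Ardos Territory standard time.
The standard-time date in Ardos Territory, September 25, 2027, lies within the daylight-saving period (4 April – 26 September), so Ardos Territory is on daylight time, UTC+07:00.
05:45 UTC + 7h = 12:45 Ardos Territory.

12:45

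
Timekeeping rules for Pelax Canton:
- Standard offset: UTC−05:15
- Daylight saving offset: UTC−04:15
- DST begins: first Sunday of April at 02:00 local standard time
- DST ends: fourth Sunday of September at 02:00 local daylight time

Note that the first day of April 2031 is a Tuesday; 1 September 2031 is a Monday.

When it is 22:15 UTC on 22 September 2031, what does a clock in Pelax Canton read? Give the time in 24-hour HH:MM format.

18:00

1 April 2031 is a Tuesday, so the first Sunday is April 6.
1 September 2031 is a Monday, so the first Sunday is September 7 and the fourth is September 28.
At the standard offset (UTC−05:15), 22:15 UTC − 5h15m = 17:00 Pelax Canton standard time.
The standard-time date in Pelax Canton, 22 September 2031, lies within the daylight-saving period (6 April – 28 September), so Pelax Canton is on daylight time, UTC−04:15.
22:15 UTC − 4h15m = 18:00 local.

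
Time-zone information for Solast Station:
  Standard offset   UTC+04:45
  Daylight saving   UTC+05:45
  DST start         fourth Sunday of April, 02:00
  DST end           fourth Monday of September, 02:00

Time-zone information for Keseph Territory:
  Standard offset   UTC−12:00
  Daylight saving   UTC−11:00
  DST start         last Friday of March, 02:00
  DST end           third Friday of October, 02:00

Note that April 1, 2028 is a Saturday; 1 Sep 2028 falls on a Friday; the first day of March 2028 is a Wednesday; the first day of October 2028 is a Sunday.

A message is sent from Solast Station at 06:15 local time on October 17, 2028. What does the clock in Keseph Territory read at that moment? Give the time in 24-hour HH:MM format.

14:30

1 April 2028 is a Saturday, so the first Sunday is April 2 and the fourth is April 23.
1 September 2028 is a Friday, so the first Monday is September 4 and the fourth is September 25.
October 17, 2028 is outside the daylight-saving period (23 April – 25 September), so Solast Station is on standard time, UTC+04:45.
06:15 Solast Station − 4h45m = 01:30 UTC.
1 March 2028 is a Wednesday, so Fridays fall on 3, 10, 17, 24, 31; the last is March 31.
1 October 2028 is a Sunday, so the first Friday is October 6 and the third is October 20.
At the standard offset (UTC−12:00), 01:30 UTC − 12h = 13:30 Keseph Territory standard time (rolling into the previous day, 16 October 2028).
The standard-time date in Keseph Territory, October 16, 2028, falls between 31 March and 20 October, so daylight saving is in effect and Keseph Territory is at UTC−11:00.
01:30 UTC − 11h = 14:30 Keseph Territory (rolling into the previous day, 16 October 2028).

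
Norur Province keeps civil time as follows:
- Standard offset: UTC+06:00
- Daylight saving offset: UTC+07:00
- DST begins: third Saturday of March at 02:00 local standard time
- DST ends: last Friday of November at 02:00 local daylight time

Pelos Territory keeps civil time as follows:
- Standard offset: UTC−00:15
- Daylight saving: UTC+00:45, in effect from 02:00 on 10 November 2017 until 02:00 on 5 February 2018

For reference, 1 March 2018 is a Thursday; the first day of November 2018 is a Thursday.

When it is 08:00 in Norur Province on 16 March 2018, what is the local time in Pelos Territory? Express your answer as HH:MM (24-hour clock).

01:45

1 March 2018 is a Thursday, so the first Saturday is March 3 and the third is March 17.
1 November 2018 is a Thursday, so Fridays fall on 2, 9, 16, 23, 30; the last is November 30.
16 March 2018 does not fall between 17 March and 30 November, so daylight saving is not in effect and Norur Province is at UTC+06:00.
08:00 Norur Province − 6h = 02:00 UTC.
At the standard offset (UTC−00:15), 02:00 UTC − 0h15m = 01:45 Pelos Territory standard time.
The standard-time date in Pelos Territory, 16 March 2018, is outside the daylight-saving period (10 November 2017 – 5 February 2018), so Pelos Territory is on standard time, UTC−00:15.
02:00 UTC − 0h15m = 01:45 Pelos Territory.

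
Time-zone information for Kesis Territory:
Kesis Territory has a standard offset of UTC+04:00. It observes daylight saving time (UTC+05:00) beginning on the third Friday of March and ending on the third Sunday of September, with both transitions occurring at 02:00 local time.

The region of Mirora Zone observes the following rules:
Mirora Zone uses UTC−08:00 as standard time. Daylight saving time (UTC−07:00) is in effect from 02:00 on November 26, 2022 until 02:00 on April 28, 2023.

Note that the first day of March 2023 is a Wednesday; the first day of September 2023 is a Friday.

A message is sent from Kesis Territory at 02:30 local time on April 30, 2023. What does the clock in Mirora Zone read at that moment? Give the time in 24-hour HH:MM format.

13:30

1 March 2023 is a Wednesday, so the first Friday is March 3 and the third is March 17.
1 September 2023 is a Friday, so the first Sunday is September 3 and the third is September 17.
April 30, 2023 falls between 17 March and 17 September, so daylight saving is in effect and Kesis Territory is at UTC+05:00.
02:30 Kesis Territory − 5h = 21:30 UTC (rolling into the previous day, 29 April 2023).
At the standard offset (UTC−08:00), 21:30 UTC − 8h = 13:30 Mirora Zone standard time.
The standard-time date in Mirora Zone, April 29, 2023, is outside the daylight-saving period (26 November 2022 – 28 April 2023), so Mirora Zone is on standard time, UTC−08:00.
21:30 UTC − 8h = 13:30 Mirora Zone.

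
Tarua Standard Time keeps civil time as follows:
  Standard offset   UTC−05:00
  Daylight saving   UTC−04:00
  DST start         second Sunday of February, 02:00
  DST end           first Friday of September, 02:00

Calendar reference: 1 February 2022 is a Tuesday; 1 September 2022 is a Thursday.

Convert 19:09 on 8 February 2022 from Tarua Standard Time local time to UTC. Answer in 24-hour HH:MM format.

00:09

1 February 2022 is a Tuesday, so the first Sunday is February 6 and the second is February 13.
1 September 2022 is a Thursday, so the first Friday is September 2.
Daylight saving runs 13 February – 2 September; 8 February 2022 is outside that window, so Tarua Standard Time is on standard time at UTC−05:00.
19:09 local + 5h = 00:09 UTC (rolling into the next day, 9 February 2022).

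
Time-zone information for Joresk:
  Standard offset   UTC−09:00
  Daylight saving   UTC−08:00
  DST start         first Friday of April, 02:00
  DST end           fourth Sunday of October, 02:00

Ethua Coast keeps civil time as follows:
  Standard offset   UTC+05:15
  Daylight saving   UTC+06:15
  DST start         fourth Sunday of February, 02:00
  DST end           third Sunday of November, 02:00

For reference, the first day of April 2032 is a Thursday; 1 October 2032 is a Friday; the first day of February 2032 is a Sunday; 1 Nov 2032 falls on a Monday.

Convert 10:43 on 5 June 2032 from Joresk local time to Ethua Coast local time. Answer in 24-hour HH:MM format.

1 April 2032 is a Thursday, so the first Friday is April 2.
1 October 2032 is a Friday, so the first Sunday is October 3 and the fourth is October 24.
5 June 2032 lies within the daylight-saving period (2 April – 24 October), so Joresk is on daylight time, UTC−08:00.
10:43 Joresk + 8h = 18:43 UTC.
1 February 2032 is a Sunday, so the first Sunday is February 1 and the fourth is February 22.
1 November 2032 is a Monday, so the first Sunday is November 7 and the third is November 21.
At the standard offset (UTC+05:15), 18:43 UTC + 5h15m = 23:58 Ethua Coast standard time.
The standard-time date in Ethua Coast, 5 June 2032, falls between 22 February and 21 November, so daylight saving is in effect and Ethua Coast is at UTC+06:15.
18:43 UTC + 6h15m = 00:58 Ethua Coast (rolling into the next day, 6 June 2032).

00:58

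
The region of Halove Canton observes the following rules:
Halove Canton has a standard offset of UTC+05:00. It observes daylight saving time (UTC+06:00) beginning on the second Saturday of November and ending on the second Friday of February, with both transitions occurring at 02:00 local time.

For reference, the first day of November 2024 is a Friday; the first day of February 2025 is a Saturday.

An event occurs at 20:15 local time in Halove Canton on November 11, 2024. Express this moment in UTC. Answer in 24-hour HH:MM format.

14:15

1 November 2024 is a Friday, so the first Saturday is November 2 and the second is November 9.
1 February 2025 is a Saturday, so the first Friday is February 7 and the second is February 14.
Daylight saving runs 9 November 2024 – 14 February 2025; November 11, 2024 is inside that window, so Halove Canton is at UTC+06:00.
20:15 local − 6h = 14:15 UTC.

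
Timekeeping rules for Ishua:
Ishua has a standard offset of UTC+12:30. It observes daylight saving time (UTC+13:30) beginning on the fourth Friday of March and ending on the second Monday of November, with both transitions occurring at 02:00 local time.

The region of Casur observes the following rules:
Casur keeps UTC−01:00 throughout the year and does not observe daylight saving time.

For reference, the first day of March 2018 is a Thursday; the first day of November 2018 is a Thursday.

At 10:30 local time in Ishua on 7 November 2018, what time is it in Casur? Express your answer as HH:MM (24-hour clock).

20:00

1 March 2018 is a Thursday, so the first Friday is March 2 and the fourth is March 23.
1 November 2018 is a Thursday, so the first Monday is November 5 and the second is November 12.
Daylight saving runs 23 March – 12 November; 7 November 2018 is inside that window, so Ishua is at UTC+13:30.
10:30 Ishua − 13h30m = 21:00 UTC (rolling into the previous day, 6 November 2018).
Casur stays on UTC−01:00 all year.
21:00 UTC − 1h = 20:00 Casur.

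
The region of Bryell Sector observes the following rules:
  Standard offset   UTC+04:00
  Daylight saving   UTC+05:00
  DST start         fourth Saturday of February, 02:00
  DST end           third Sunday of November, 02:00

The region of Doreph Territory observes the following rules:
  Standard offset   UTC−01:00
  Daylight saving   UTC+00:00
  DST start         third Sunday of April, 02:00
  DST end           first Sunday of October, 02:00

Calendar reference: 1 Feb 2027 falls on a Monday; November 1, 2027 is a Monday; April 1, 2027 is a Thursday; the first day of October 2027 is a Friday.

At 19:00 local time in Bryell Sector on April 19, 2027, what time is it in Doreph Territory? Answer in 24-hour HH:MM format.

14:00

1 February 2027 is a Monday, so the first Saturday is February 6 and the fourth is February 27.
1 November 2027 is a Monday, so the first Sunday is November 7 and the third is November 21.
April 19, 2027 lies within the daylight-saving period (27 February – 21 November), so Bryell Sector is on daylight time, UTC+05:00.
19:00 Bryell Sector − 5h = 14:00 UTC.
1 April 2027 is a Thursday, so the first Sunday is April 4 and the third is April 18.
1 October 2027 is a Friday, so the first Sunday is October 3.
At the standard offset (UTC−01:00), 14:00 UTC − 1h = 13:00 Doreph Territory standard time.
The standard-time date in Doreph Territory, April 19, 2027, falls between 18 April and 3 October, so daylight saving is in effect and Doreph Territory is at UTC+00:00.
14:00 UTC + 0h = 14:00 Doreph Territory.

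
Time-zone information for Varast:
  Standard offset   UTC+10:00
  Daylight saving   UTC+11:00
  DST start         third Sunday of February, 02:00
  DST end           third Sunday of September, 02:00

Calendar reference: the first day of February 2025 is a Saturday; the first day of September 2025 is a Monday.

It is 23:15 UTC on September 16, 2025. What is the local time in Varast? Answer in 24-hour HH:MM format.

1 February 2025 is a Saturday, so the first Sunday is February 2 and the third is February 16.
1 September 2025 is a Monday, so the first Sunday is September 7 and the third is September 21.
At the standard offset (UTC+10:00), 23:15 UTC + 10h = 09:15 Varast standard time (rolling into the next day, 17 September 2025).
The standard-time date in Varast, September 17, 2025, lies within the daylight-saving period (16 February – 21 September), so Varast is on daylight time, UTC+11:00.
23:15 UTC + 11h = 10:15 local (rolling into the next day, 17 September 2025).

10:15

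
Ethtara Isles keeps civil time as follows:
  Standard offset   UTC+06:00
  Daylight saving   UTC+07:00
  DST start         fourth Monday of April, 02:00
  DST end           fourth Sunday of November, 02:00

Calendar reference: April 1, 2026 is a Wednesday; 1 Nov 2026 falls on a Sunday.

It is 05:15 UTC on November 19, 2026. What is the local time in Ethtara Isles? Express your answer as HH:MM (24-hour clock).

12:15

1 April 2026 is a Wednesday, so the first Monday is April 6 and the fourth is April 27.
1 November 2026 is a Sunday, so the first Sunday is November 1 and the fourth is November 22.
At the standard offset (UTC+06:00), 05:15 UTC + 6h = 11:15 Ethtara Isles standard time.
The standard-time date in Ethtara Isles, November 19, 2026, falls between 27 April and 22 November, so daylight saving is in effect and Ethtara Isles is at UTC+07:00.
05:15 UTC + 7h = 12:15 local.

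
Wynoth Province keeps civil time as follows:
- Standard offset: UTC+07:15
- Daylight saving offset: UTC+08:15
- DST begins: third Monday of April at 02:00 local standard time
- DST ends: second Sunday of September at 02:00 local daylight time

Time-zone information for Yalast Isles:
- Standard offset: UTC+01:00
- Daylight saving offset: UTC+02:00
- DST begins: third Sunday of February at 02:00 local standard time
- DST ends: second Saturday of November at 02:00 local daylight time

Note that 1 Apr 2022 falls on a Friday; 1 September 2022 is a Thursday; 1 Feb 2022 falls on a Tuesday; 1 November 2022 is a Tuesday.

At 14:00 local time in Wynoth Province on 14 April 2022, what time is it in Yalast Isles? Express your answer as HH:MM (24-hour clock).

08:45

1 April 2022 is a Friday, so the first Monday is April 4 and the third is April 18.
1 September 2022 is a Thursday, so the first Sunday is September 4 and the second is September 11.
14 April 2022 is outside the daylight-saving period (18 April – 11 September), so Wynoth Province is on standard time, UTC+07:15.
14:00 Wynoth Province − 7h15m = 06:45 UTC.
1 February 2022 is a Tuesday, so the first Sunday is February 6 and the third is February 20.
1 November 2022 is a Tuesday, so the first Saturday is November 5 and the second is November 12.
At the standard offset (UTC+01:00), 06:45 UTC + 1h = 07:45 Yalast Isles standard time.
The standard-time date in Yalast Isles, 14 April 2022, falls between 20 February and 12 November, so daylight saving is in effect and Yalast Isles is at UTC+02:00.
06:45 UTC + 2h = 08:45 Yalast Isles.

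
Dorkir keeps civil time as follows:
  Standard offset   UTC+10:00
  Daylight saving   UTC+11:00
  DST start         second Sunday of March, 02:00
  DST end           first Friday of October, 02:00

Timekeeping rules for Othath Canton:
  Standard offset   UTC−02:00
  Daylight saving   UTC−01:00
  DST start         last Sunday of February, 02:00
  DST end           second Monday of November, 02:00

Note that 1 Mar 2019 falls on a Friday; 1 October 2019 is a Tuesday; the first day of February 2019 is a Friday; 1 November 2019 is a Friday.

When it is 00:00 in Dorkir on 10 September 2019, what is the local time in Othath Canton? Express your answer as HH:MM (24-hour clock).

12:00

1 March 2019 is a Friday, so the first Sunday is March 3 and the second is March 10.
1 October 2019 is a Tuesday, so the first Friday is October 4.
Daylight saving runs 10 March – 4 October; 10 September 2019 is inside that window, so Dorkir is at UTC+11:00.
00:00 Dorkir − 11h = 13:00 UTC (rolling into the previous day, 9 September 2019).
1 February 2019 is a Friday, so Sundays fall on 3, 10, 17, 24; the last is February 24.
1 November 2019 is a Friday, so the first Monday is November 4 and the second is November 11.
At the standard offset (UTC−02:00), 13:00 UTC − 2h = 11:00 Othath Canton standard time.
The standard-time date in Othath Canton, 9 September 2019, falls between 24 February and 11 November, so daylight saving is in effect and Othath Canton is at UTC−01:00.
13:00 UTC − 1h = 12:00 Othath Canton.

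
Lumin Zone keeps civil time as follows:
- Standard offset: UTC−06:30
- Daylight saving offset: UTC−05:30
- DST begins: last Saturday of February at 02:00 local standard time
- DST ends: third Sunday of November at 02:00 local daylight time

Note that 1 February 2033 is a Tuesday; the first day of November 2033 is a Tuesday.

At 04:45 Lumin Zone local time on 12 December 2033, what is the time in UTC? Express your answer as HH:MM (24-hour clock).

1 February 2033 is a Tuesday, so Saturdays fall on 5, 12, 19, 26; the last is February 26.
1 November 2033 is a Tuesday, so the first Sunday is November 6 and the third is November 20.
12 December 2033 is outside the daylight-saving period (26 February – 20 November), so Lumin Zone is on standard time, UTC−06:30.
04:45 local + 6h30m = 11:15 UTC.

11:15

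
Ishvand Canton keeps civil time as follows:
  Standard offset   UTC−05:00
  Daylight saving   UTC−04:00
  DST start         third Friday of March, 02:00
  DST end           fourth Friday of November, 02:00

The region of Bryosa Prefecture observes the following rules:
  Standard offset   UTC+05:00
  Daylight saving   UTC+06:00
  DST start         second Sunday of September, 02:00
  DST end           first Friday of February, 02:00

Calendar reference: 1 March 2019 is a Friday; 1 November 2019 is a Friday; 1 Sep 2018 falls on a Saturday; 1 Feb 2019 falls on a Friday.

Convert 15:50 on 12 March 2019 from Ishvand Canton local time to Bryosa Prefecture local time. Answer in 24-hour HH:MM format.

1 March 2019 is a Friday, so the first Friday is March 1 and the third is March 15.
1 November 2019 is a Friday, so the first Friday is November 1 and the fourth is November 22.
12 March 2019 does not fall between 15 March and 22 November, so daylight saving is not in effect and Ishvand Canton is at UTC−05:00.
15:50 Ishvand Canton + 5h = 20:50 UTC.
1 September 2018 is a Saturday, so the first Sunday is September 2 and the second is September 9.
1 February 2019 is a Friday, so the first Friday is February 1.
At the standard offset (UTC+05:00), 20:50 UTC + 5h = 01:50 Bryosa Prefecture standard time (rolling into the next day, 13 March 2019).
The standard-time date in Bryosa Prefecture, 13 March 2019, is outside the daylight-saving period (9 September 2018 – 1 February 2019), so Bryosa Prefecture is on standard time, UTC+05:00.
20:50 UTC + 5h = 01:50 Bryosa Prefecture (rolling into the next day, 13 March 2019).

01:50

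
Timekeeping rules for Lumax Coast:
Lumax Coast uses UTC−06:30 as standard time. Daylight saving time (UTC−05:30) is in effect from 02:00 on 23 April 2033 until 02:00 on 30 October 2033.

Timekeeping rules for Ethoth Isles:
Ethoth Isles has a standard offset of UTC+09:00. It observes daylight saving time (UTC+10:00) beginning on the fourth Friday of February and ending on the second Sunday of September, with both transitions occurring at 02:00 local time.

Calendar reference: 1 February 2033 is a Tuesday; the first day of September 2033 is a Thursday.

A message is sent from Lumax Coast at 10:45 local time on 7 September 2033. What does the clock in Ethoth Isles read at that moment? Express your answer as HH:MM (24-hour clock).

Daylight saving runs 23 April – 30 October; 7 September 2033 is inside that window, so Lumax Coast is at UTC−05:30.
10:45 Lumax Coast + 5h30m = 16:15 UTC.
1 February 2033 is a Tuesday, so the first Friday is February 4 and the fourth is February 25.
1 September 2033 is a Thursday, so the first Sunday is September 4 and the second is September 11.
At the standard offset (UTC+09:00), 16:15 UTC + 9h = 01:15 Ethoth Isles standard time (rolling into the next day, 8 September 2033).
The standard-time date in Ethoth Isles, 8 September 2033, lies within the daylight-saving period (25 February – 11 September), so Ethoth Isles is on daylight time, UTC+10:00.
16:15 UTC + 10h = 02:15 Ethoth Isles (rolling into the next day, 8 September 2033).

02:15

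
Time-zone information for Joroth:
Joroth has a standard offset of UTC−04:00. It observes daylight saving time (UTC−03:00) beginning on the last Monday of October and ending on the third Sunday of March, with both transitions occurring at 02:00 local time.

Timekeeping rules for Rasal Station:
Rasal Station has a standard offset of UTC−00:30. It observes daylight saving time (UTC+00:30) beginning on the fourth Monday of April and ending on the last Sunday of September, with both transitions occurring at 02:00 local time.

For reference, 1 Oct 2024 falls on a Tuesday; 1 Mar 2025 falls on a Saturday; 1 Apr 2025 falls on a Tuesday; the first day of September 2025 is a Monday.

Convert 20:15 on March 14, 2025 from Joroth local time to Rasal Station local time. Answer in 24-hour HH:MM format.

22:45

1 October 2024 is a Tuesday, so Mondays fall on 7, 14, 21, 28; the last is October 28.
1 March 2025 is a Saturday, so the first Sunday is March 2 and the third is March 16.
March 14, 2025 lies within the daylight-saving period (28 October 2024 – 16 March 2025), so Joroth is on daylight time, UTC−03:00.
20:15 Joroth + 3h = 23:15 UTC.
1 April 2025 is a Tuesday, so the first Monday is April 7 and the fourth is April 28.
1 September 2025 is a Monday, so Sundays fall on 7, 14, 21, 28; the last is September 28.
At the standard offset (UTC−00:30), 23:15 UTC − 0h30m = 22:45 Rasal Station standard time.
The standard-time date in Rasal Station, March 14, 2025, is outside the daylight-saving period (28 April – 28 September), so Rasal Station is on standard time, UTC−00:30.
23:15 UTC − 0h30m = 22:45 Rasal Station.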